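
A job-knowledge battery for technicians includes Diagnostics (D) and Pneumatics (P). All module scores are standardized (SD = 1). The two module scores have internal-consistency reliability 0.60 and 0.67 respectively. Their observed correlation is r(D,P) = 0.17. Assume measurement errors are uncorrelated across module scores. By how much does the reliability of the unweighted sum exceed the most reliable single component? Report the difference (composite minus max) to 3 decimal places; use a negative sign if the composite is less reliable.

Var(sum) = 2 + 0.34 = 2.34; true-score variance = 1.27 + 0.34 = 1.61; composite reliability = 0.6880.
Max component reliability = 0.6700.
Difference = 0.6880 − 0.6700 = 0.018.

0.018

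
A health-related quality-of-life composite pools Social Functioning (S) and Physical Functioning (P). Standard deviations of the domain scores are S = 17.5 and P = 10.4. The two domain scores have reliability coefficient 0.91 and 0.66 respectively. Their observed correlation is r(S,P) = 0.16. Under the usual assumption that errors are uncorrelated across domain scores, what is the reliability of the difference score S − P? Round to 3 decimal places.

Var(S−P) = 17.5² + 10.4² − 2·17.5·10.4·0.16 = 414.41 − 58.24 = 356.17.
With uncorrelated errors the cross-covariances are all true-score covariance, so they carry over unchanged; only the diagonal terms shrink to ρᵢσᵢ².
True-score variance = [17.5²·0.91 + 10.4²·0.66] − 58.24 = 350.073 − 58.24 = 291.833.
Reliability = 291.833 / 356.17 = 0.819.

0.819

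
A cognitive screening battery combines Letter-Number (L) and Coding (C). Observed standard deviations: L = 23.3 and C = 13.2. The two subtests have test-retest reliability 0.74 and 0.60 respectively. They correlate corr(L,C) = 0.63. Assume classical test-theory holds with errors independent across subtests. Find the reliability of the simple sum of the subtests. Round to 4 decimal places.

Var(L+C) = 23.3² + 13.2² + 2·[23.3·13.2·0.63] = 717.13 + 387.526 = 1104.66.
Under uncorrelated errors the observed covariances equal the true-score covariances, so only the own-variance terms attenuate.
True-score variance = [23.3²·0.74 + 13.2²·0.60] + 387.526 = 506.283 + 387.526 = 893.808.
Reliability = 893.808 / 1104.66 = 0.8091.

0.8091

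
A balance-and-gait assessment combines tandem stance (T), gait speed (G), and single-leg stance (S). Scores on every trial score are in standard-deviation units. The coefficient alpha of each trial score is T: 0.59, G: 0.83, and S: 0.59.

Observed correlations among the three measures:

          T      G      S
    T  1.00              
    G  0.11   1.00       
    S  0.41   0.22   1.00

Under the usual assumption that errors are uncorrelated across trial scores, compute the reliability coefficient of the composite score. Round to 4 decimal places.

Var(T+G+S) = 3 + 2·[0.11 + 0.41 + 0.22] = 3 + 1.48 = 4.48.
Because errors are independent across components, Cov(Tᵢ,Tⱼ) = Cov(Xᵢ,Xⱼ); the off-diagonal part of the true-score variance is the same as above.
True-score variance = [0.59 + 0.83 + 0.59] + 1.48 = 2.01 + 1.48 = 3.49.
Reliability = 3.49 / 4.48 = 0.7790.

0.7790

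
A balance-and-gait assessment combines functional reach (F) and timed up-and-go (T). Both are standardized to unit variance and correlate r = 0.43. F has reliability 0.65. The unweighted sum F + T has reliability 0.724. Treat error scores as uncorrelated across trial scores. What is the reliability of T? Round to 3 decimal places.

Var(F+T) = 2 + 2·0.43 = 2.860.
True-score variance = ρ_F + ρ_T + 2·0.43, so 0.724 = (0.65 + ρ_T + 0.86) / 2.860.
ρ_T = 0.724·2.860 − 0.65 − 0.86 = 0.561.

0.561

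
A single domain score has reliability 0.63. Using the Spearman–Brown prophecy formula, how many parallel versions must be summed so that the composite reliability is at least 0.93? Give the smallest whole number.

k ≥ ρ*(1−ρ₁)/(ρ₁(1−ρ*)) = 0.93·0.37 / (0.63·0.07) = 7.803.
Smallest integer k = 8.

8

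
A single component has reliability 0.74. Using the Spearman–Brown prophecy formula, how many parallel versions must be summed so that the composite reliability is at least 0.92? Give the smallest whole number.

5

k ≥ ρ*(1−ρ₁)/(ρ₁(1−ρ*)) = 0.92·0.26 / (0.74·0.08) = 4.041.
Smallest integer k = 5.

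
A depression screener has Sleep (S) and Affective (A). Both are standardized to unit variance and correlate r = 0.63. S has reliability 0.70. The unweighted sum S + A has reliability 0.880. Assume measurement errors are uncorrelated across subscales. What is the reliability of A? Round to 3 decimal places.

Var(S+A) = 2 + 2·0.63 = 3.260.
True-score variance = ρ_S + ρ_A + 2·0.63, so 0.880 = (0.70 + ρ_A + 1.26) / 3.260.
ρ_A = 0.880·3.260 − 0.70 − 1.26 = 0.909.

0.909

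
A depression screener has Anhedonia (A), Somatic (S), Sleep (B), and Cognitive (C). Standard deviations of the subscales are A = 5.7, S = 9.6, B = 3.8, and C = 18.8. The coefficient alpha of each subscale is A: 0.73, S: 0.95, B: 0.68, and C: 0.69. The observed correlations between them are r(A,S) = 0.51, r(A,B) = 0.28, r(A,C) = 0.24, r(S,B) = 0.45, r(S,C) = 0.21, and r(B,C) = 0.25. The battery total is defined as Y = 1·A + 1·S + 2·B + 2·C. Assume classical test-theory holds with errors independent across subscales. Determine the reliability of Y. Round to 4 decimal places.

0.7802

Var(Y) = 5.7² + 9.6² + 2²·3.8² + 2²·18.8² + 2·[5.7·9.6·0.51 + 2·5.7·3.8·0.28 + 2·5.7·18.8·0.24 + 2·9.6·3.8·0.45 + 2·9.6·18.8·0.21 + 4·3.8·18.8·0.25] = 1596.17 + 543.094 = 2139.26.
Because errors are independent across components, Cov(Tᵢ,Tⱼ) = Cov(Xᵢ,Xⱼ); the off-diagonal part of the true-score variance is the same as above.
True-score variance = [5.7²·0.73 + 9.6²·0.95 + 2²·3.8²·0.68 + 2²·18.8²·0.69] + 543.094 = 1126.04 + 543.094 = 1669.14.
Reliability = 1669.14 / 2139.26 = 0.7802.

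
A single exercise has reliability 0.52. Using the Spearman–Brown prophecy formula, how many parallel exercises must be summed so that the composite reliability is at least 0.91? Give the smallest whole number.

10

k ≥ ρ*(1−ρ₁)/(ρ₁(1−ρ*)) = 0.91·0.48 / (0.52·0.09) = 9.333.
Smallest integer k = 10.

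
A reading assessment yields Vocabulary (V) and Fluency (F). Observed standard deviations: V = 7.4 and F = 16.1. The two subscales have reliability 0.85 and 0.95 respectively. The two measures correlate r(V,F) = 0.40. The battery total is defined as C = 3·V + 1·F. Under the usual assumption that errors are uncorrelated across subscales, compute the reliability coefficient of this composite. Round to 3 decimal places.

0.916

Var(C) = 3²·7.4² + 16.1² + 2·[3·7.4·16.1·0.40] = 752.05 + 285.936 = 1037.99.
Because errors are independent across components, Cov(Tᵢ,Tⱼ) = Cov(Xᵢ,Xⱼ); the off-diagonal part of the true-score variance is the same as above.
True-score variance = [3²·7.4²·0.85 + 16.1²·0.95] + 285.936 = 665.164 + 285.936 = 951.1.
Reliability = 951.1 / 1037.99 = 0.916.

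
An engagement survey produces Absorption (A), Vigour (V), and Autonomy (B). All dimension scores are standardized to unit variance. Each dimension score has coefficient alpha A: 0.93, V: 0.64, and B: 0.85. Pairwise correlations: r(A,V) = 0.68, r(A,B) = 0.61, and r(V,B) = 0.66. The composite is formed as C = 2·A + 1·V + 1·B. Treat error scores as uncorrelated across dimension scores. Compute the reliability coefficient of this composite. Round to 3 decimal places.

0.937

Var(C) = 2² + 1 + 1 + 2·[2·0.68 + 2·0.61 + 0.66] = 6 + 6.48 = 12.48.
Because errors are independent across components, Cov(Tᵢ,Tⱼ) = Cov(Xᵢ,Xⱼ); the off-diagonal part of the true-score variance is the same as above.
True-score variance = [2²·0.93 + 0.64 + 0.85] + 6.48 = 5.21 + 6.48 = 11.69.
Reliability = 11.69 / 12.48 = 0.937.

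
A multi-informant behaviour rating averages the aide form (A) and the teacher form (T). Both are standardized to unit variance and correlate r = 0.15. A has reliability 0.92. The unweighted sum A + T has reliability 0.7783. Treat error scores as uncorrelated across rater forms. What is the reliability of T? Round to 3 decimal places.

Var(A+T) = 2 + 2·0.15 = 2.300.
True-score variance = ρ_A + ρ_T + 2·0.15, so 0.7783 = (0.92 + ρ_T + 0.30) / 2.300.
ρ_T = 0.7783·2.300 − 0.92 − 0.30 = 0.570.

0.570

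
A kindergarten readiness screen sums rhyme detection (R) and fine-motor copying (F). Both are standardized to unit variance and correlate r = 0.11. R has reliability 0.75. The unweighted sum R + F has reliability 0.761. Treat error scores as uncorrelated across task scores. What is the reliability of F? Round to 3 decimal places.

0.719

Var(R+F) = 2 + 2·0.11 = 2.220.
True-score variance = ρ_R + ρ_F + 2·0.11, so 0.761 = (0.75 + ρ_F + 0.22) / 2.220.
ρ_F = 0.761·2.220 − 0.75 − 0.22 = 0.719.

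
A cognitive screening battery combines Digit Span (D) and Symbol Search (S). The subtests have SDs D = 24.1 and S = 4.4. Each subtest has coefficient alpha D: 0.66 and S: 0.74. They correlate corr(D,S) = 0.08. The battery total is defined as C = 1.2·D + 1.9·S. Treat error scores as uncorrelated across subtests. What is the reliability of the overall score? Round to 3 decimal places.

0.680

Var(C) = 1.2²·24.1² + 1.9²·4.4² + 2·[2.28·24.1·4.4·0.08] = 906.256 + 38.6834 = 944.939.
Because errors are independent across components, Cov(Tᵢ,Tⱼ) = Cov(Xᵢ,Xⱼ); the off-diagonal part of the true-score variance is the same as above.
True-score variance = [1.2²·24.1²·0.66 + 1.9²·4.4²·0.74] + 38.6834 = 603.72 + 38.6834 = 642.404.
Reliability = 642.404 / 944.939 = 0.680.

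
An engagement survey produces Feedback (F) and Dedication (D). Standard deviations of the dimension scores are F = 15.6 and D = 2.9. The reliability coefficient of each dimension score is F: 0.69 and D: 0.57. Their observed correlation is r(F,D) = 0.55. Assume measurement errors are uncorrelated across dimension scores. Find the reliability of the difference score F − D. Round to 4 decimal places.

0.6086

Var(F−D) = 15.6² + 2.9² − 2·15.6·2.9·0.55 = 251.77 − 49.764 = 202.006.
Under uncorrelated errors the observed covariances equal the true-score covariances, so only the own-variance terms attenuate.
True-score variance = [15.6²·0.69 + 2.9²·0.57] − 49.764 = 172.712 − 49.764 = 122.948.
Reliability = 122.948 / 202.006 = 0.6086.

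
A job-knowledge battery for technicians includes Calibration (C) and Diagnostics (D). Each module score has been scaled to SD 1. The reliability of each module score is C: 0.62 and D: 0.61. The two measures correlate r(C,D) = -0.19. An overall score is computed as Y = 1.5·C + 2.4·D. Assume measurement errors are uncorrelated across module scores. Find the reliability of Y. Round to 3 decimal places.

Var(Y) = 1.5² + 2.4² + 2·[3.6·(-0.19)] = 8.01 − 1.368 = 6.642.
Because errors are independent across components, Cov(Tᵢ,Tⱼ) = Cov(Xᵢ,Xⱼ); the off-diagonal part of the true-score variance is the same as above.
True-score variance = [1.5²·0.62 + 2.4²·0.61] − 1.368 = 4.9086 − 1.368 = 3.5406.
Reliability = 3.5406 / 6.642 = 0.533.

0.533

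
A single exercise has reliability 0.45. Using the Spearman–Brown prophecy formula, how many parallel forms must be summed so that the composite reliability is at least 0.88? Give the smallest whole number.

k ≥ ρ*(1−ρ₁)/(ρ₁(1−ρ*)) = 0.88·0.55 / (0.45·0.12) = 8.963.
Smallest integer k = 9.

9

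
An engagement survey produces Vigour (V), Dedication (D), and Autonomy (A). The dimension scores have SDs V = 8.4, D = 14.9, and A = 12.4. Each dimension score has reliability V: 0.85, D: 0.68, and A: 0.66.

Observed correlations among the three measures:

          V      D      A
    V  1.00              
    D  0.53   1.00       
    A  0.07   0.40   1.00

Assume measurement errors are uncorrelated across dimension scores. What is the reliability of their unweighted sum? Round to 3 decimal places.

Var(V+D+A) = 8.4² + 14.9² + 12.4² + 2·[8.4·14.9·0.53 + 8.4·12.4·0.07 + 14.9·12.4·0.40] = 446.33 + 295.06 = 741.39.
With uncorrelated errors the cross-covariances are all true-score covariance, so they carry over unchanged; only the diagonal terms shrink to ρᵢσᵢ².
True-score variance = [8.4²·0.85 + 14.9²·0.68 + 12.4²·0.66] + 295.06 = 312.424 + 295.06 = 607.484.
Reliability = 607.484 / 741.39 = 0.819.

0.819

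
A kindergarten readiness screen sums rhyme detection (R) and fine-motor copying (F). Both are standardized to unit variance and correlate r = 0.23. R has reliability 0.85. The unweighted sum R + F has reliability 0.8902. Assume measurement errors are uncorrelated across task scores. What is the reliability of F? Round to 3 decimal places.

Var(R+F) = 2 + 2·0.23 = 2.460.
True-score variance = ρ_R + ρ_F + 2·0.23, so 0.8902 = (0.85 + ρ_F + 0.46) / 2.460.
ρ_F = 0.8902·2.460 − 0.85 − 0.46 = 0.880.

0.880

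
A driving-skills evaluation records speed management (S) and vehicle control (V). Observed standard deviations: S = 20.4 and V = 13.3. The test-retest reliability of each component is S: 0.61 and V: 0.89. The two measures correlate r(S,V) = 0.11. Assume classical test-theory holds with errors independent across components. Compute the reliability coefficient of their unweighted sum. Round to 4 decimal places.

0.7215

Var(S+V) = 20.4² + 13.3² + 2·[20.4·13.3·0.11] = 593.05 + 59.6904 = 652.74.
Because errors are independent across components, Cov(Tᵢ,Tⱼ) = Cov(Xᵢ,Xⱼ); the off-diagonal part of the true-score variance is the same as above.
True-score variance = [20.4²·0.61 + 13.3²·0.89] + 59.6904 = 411.29 + 59.6904 = 470.98.
Reliability = 470.98 / 652.74 = 0.7215.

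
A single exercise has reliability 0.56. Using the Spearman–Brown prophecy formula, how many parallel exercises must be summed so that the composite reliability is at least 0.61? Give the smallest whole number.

k ≥ ρ*(1−ρ₁)/(ρ₁(1−ρ*)) = 0.61·0.44 / (0.56·0.39) = 1.229.
Smallest integer k = 2.

2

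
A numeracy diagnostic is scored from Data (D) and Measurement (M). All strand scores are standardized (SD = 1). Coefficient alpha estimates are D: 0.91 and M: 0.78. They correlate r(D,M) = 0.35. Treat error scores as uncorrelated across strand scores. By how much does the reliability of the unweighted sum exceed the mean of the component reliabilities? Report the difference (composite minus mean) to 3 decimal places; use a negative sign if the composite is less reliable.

Var(sum) = 2 + 0.7 = 2.7; true-score variance = 1.69 + 0.7 = 2.39; composite reliability = 0.8852.
Mean component reliability = 0.8450.
Difference = 0.8852 − 0.8450 = 0.040.

0.040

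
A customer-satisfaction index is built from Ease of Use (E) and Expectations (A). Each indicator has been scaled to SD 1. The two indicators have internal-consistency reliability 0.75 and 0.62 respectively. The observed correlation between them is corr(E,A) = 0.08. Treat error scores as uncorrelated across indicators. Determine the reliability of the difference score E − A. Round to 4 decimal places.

Var(E−A) = 1 + 1 − 2·0.08 = 2 − 0.16 = 1.84.
With uncorrelated errors the cross-covariances are all true-score covariance, so they carry over unchanged; only the diagonal terms shrink to ρᵢσᵢ².
True-score variance = [0.75 + 0.62] − 0.16 = 1.37 − 0.16 = 1.21.
Reliability = 1.21 / 1.84 = 0.6576.

0.6576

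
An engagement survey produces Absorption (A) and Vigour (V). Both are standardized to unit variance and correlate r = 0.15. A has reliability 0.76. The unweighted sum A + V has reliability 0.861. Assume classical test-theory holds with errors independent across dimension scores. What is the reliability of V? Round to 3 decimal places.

Var(A+V) = 2 + 2·0.15 = 2.300.
True-score variance = ρ_A + ρ_V + 2·0.15, so 0.861 = (0.76 + ρ_V + 0.30) / 2.300.
ρ_V = 0.861·2.300 − 0.76 − 0.30 = 0.920.

0.920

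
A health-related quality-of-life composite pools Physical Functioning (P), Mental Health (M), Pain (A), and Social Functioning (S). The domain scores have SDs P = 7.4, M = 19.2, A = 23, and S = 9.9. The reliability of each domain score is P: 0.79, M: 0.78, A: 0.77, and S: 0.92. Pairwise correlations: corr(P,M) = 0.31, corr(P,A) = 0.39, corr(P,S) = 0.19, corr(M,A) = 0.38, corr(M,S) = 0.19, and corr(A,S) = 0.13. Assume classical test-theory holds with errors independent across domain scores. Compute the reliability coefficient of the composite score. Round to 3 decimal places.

Var(P+M+A+S) = 7.4² + 19.2² + 23² + 9.9² + 2·[7.4·19.2·0.31 + 7.4·23·0.39 + 7.4·9.9·0.19 + 19.2·23·0.38 + 19.2·9.9·0.19 + 23·9.9·0.13] = 1050.41 + 715.733 = 1766.14.
With uncorrelated errors the cross-covariances are all true-score covariance, so they carry over unchanged; only the diagonal terms shrink to ρᵢσᵢ².
True-score variance = [7.4²·0.79 + 19.2²·0.78 + 23²·0.77 + 9.9²·0.92] + 715.733 = 828.299 + 715.733 = 1544.03.
Reliability = 1544.03 / 1766.14 = 0.874.

0.874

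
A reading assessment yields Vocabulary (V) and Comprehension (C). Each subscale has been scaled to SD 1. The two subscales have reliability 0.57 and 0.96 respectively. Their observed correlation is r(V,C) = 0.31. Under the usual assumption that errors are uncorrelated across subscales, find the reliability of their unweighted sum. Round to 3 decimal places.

Var(V+C) = 2 + 2·[0.31] = 2 + 0.62 = 2.62.
Because errors are independent across components, Cov(Tᵢ,Tⱼ) = Cov(Xᵢ,Xⱼ); the off-diagonal part of the true-score variance is the same as above.
True-score variance = [0.57 + 0.96] + 0.62 = 1.53 + 0.62 = 2.15.
Reliability = 2.15 / 2.62 = 0.821.

0.821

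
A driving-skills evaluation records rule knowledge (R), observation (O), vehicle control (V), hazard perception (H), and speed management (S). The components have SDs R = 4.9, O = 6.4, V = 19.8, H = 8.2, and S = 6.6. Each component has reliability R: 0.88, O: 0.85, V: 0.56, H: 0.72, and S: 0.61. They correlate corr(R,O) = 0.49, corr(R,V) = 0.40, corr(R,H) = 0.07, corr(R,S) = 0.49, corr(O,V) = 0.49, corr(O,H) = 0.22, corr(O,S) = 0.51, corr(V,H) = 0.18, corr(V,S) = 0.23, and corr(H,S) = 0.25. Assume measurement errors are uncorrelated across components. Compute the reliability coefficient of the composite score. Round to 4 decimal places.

0.7929

Var(R+O+V+H+S) = 4.9² + 6.4² + 19.8² + 8.2² + 6.6² + 2·[4.9·6.4·0.49 + 4.9·19.8·0.40 + 4.9·8.2·0.07 + 4.9·6.6·0.49 + 6.4·19.8·0.49 + 6.4·8.2·0.22 + 6.4·6.6·0.51 + 19.8·8.2·0.18 + 19.8·6.6·0.23 + 8.2·6.6·0.25] = 567.81 + 481.651 = 1049.46.
Under uncorrelated errors the observed covariances equal the true-score covariances, so only the own-variance terms attenuate.
True-score variance = [4.9²·0.88 + 6.4²·0.85 + 19.8²·0.56 + 8.2²·0.72 + 6.6²·0.61] + 481.651 = 350.472 + 481.651 = 832.123.
Reliability = 832.123 / 1049.46 = 0.7929.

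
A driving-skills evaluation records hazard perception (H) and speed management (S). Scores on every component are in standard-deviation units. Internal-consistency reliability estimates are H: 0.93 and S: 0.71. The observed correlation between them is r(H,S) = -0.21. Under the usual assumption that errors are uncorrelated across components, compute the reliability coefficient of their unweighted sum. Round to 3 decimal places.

0.772

Var(H+S) = 2 + 2·[(-0.21)] = 2 − 0.42 = 1.58.
With uncorrelated errors the cross-covariances are all true-score covariance, so they carry over unchanged; only the diagonal terms shrink to ρᵢσᵢ².
True-score variance = [0.93 + 0.71] − 0.42 = 1.64 − 0.42 = 1.22.
Reliability = 1.22 / 1.58 = 0.772.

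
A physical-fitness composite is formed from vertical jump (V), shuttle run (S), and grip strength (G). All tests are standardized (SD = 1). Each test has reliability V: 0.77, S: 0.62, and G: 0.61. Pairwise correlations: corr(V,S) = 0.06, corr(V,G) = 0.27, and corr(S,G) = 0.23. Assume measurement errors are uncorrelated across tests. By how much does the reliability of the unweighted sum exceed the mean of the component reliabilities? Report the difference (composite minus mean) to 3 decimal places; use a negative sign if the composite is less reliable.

0.091

Var(sum) = 3 + 1.12 = 4.12; true-score variance = 2 + 1.12 = 3.12; composite reliability = 0.7573.
Mean component reliability = 0.6667.
Difference = 0.7573 − 0.6667 = 0.091.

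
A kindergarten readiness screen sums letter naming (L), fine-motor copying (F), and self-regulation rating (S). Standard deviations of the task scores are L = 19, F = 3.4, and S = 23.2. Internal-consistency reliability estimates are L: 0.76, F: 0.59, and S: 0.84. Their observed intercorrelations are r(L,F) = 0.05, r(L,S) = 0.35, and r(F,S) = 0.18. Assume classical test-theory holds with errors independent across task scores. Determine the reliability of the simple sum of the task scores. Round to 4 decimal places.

0.8585

Var(L+F+S) = 19² + 3.4² + 23.2² + 2·[19·3.4·0.05 + 19·23.2·0.35 + 3.4·23.2·0.18] = 910.8 + 343.417 = 1254.22.
With uncorrelated errors the cross-covariances are all true-score covariance, so they carry over unchanged; only the diagonal terms shrink to ρᵢσᵢ².
True-score variance = [19²·0.76 + 3.4²·0.59 + 23.2²·0.84] + 343.417 = 733.302 + 343.417 = 1076.72.
Reliability = 1076.72 / 1254.22 = 0.8585.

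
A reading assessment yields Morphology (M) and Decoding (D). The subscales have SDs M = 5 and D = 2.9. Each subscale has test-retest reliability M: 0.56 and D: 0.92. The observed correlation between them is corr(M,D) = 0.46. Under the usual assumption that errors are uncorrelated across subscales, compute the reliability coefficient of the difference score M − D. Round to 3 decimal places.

Var(M−D) = 5² + 2.9² − 2·5·2.9·0.46 = 33.41 − 13.34 = 20.07.
Because errors are independent across components, Cov(Tᵢ,Tⱼ) = Cov(Xᵢ,Xⱼ); the off-diagonal part of the true-score variance is the same as above.
True-score variance = [5²·0.56 + 2.9²·0.92] − 13.34 = 21.7372 − 13.34 = 8.3972.
Reliability = 8.3972 / 20.07 = 0.418.

0.418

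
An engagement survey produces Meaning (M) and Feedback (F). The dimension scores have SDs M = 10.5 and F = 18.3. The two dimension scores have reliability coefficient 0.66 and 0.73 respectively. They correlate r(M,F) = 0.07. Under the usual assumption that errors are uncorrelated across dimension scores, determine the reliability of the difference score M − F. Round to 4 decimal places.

Var(M−F) = 10.5² + 18.3² − 2·10.5·18.3·0.07 = 445.14 − 26.901 = 418.239.
With uncorrelated errors the cross-covariances are all true-score covariance, so they carry over unchanged; only the diagonal terms shrink to ρᵢσᵢ².
True-score variance = [10.5²·0.66 + 18.3²·0.73] − 26.901 = 317.235 − 26.901 = 290.334.
Reliability = 290.334 / 418.239 = 0.6942.

0.6942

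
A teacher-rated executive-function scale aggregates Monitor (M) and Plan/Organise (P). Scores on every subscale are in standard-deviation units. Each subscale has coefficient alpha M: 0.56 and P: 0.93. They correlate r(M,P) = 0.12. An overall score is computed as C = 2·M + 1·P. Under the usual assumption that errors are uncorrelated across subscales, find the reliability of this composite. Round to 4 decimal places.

0.6661

Var(C) = 2² + 1 + 2·[2·0.12] = 5 + 0.48 = 5.48.
Because errors are independent across components, Cov(Tᵢ,Tⱼ) = Cov(Xᵢ,Xⱼ); the off-diagonal part of the true-score variance is the same as above.
True-score variance = [2²·0.56 + 0.93] + 0.48 = 3.17 + 0.48 = 3.65.
Reliability = 3.65 / 5.48 = 0.6661.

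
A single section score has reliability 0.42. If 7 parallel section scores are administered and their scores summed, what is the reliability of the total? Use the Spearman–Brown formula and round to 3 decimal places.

ρ_k = kρ / (1 + (k−1)ρ) = 7·0.42 / (1 + 6·0.42) = 2.940 / 3.520 = 0.835.

0.835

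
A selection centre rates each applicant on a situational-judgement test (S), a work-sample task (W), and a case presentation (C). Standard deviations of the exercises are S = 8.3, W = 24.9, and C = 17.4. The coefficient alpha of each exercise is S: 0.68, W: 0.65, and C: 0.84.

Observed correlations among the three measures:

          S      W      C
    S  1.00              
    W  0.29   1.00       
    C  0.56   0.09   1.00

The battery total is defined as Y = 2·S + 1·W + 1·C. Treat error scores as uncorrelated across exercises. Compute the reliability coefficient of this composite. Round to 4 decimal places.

0.8078

Var(Y) = 2²·8.3² + 24.9² + 17.4² + 2·[2·8.3·24.9·0.29 + 2·8.3·17.4·0.56 + 24.9·17.4·0.09] = 1198.33 + 641.225 = 1839.55.
With uncorrelated errors the cross-covariances are all true-score covariance, so they carry over unchanged; only the diagonal terms shrink to ρᵢσᵢ².
True-score variance = [2²·8.3²·0.68 + 24.9²·0.65 + 17.4²·0.84] + 641.225 = 844.706 + 641.225 = 1485.93.
Reliability = 1485.93 / 1839.55 = 0.8078.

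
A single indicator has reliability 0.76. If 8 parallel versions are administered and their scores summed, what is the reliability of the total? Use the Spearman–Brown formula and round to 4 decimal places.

0.9620

ρ_k = kρ / (1 + (k−1)ρ) = 8·0.76 / (1 + 7·0.76) = 6.080 / 6.320 = 0.9620.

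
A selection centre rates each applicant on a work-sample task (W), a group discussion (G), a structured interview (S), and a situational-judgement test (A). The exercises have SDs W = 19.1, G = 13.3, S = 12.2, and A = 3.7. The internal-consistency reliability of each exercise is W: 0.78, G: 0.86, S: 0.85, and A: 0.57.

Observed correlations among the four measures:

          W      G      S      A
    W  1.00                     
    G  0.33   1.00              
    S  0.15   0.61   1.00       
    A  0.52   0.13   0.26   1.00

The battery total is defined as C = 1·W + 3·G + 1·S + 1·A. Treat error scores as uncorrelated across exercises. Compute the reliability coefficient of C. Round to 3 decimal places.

Var(C) = 19.1² + 3²·13.3² + 12.2² + 3.7² + 2·[3·19.1·13.3·0.33 + 19.1·12.2·0.15 + 19.1·3.7·0.52 + 3·13.3·12.2·0.61 + 3·13.3·3.7·0.13 + 12.2·3.7·0.26] = 2119.35 + 1302.11 = 3421.46.
Because errors are independent across components, Cov(Tᵢ,Tⱼ) = Cov(Xᵢ,Xⱼ); the off-diagonal part of the true-score variance is the same as above.
True-score variance = [19.1²·0.78 + 3²·13.3²·0.86 + 12.2²·0.85 + 3.7²·0.57] + 1302.11 = 1788 + 1302.11 = 3090.11.
Reliability = 3090.11 / 3421.46 = 0.903.

0.903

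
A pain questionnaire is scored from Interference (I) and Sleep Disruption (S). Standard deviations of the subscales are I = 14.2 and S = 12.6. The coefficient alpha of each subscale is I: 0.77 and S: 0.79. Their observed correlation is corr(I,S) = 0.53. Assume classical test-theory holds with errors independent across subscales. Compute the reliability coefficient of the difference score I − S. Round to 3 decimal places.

0.533

Var(I−S) = 14.2² + 12.6² − 2·14.2·12.6·0.53 = 360.4 − 189.655 = 170.745.
Because errors are independent across components, Cov(Tᵢ,Tⱼ) = Cov(Xᵢ,Xⱼ); the off-diagonal part of the true-score variance is the same as above.
True-score variance = [14.2²·0.77 + 12.6²·0.79] − 189.655 = 280.683 − 189.655 = 91.028.
Reliability = 91.028 / 170.745 = 0.533.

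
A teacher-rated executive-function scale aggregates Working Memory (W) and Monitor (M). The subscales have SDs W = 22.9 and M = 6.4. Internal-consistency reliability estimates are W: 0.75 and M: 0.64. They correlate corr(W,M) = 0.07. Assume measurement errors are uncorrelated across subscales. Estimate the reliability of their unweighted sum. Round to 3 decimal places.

0.751

Var(W+M) = 22.9² + 6.4² + 2·[22.9·6.4·0.07] = 565.37 + 20.5184 = 585.888.
Because errors are independent across components, Cov(Tᵢ,Tⱼ) = Cov(Xᵢ,Xⱼ); the off-diagonal part of the true-score variance is the same as above.
True-score variance = [22.9²·0.75 + 6.4²·0.64] + 20.5184 = 419.522 + 20.5184 = 440.04.
Reliability = 440.04 / 585.888 = 0.751.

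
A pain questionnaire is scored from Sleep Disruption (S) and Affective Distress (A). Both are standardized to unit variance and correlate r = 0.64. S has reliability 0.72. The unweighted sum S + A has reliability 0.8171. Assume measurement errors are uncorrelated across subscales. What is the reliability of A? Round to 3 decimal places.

0.680

Var(S+A) = 2 + 2·0.64 = 3.280.
True-score variance = ρ_S + ρ_A + 2·0.64, so 0.8171 = (0.72 + ρ_A + 1.28) / 3.280.
ρ_A = 0.8171·3.280 − 0.72 − 1.28 = 0.680.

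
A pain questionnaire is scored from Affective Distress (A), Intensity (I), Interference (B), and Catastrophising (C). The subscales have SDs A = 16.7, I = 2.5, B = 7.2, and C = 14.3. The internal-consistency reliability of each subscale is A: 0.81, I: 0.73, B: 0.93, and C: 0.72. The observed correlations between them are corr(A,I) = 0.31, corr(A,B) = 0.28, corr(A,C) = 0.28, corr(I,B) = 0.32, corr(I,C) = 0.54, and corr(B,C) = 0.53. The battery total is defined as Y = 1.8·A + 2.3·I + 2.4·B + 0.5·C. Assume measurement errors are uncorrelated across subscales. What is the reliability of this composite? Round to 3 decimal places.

0.894

Var(Y) = 1.8²·16.7² + 2.3²·2.5² + 2.4²·7.2² + 0.5²·14.3² + 2·[4.14·16.7·2.5·0.31 + 4.32·16.7·7.2·0.28 + 0.9·16.7·14.3·0.28 + 5.52·2.5·7.2·0.32 + 1.15·2.5·14.3·0.54 + 1.2·7.2·14.3·0.53] = 1286.39 + 757.366 = 2043.75.
Because errors are independent across components, Cov(Tᵢ,Tⱼ) = Cov(Xᵢ,Xⱼ); the off-diagonal part of the true-score variance is the same as above.
True-score variance = [1.8²·16.7²·0.81 + 2.3²·2.5²·0.73 + 2.4²·7.2²·0.93 + 0.5²·14.3²·0.72] + 757.366 = 1070.56 + 757.366 = 1827.93.
Reliability = 1827.93 / 2043.75 = 0.894.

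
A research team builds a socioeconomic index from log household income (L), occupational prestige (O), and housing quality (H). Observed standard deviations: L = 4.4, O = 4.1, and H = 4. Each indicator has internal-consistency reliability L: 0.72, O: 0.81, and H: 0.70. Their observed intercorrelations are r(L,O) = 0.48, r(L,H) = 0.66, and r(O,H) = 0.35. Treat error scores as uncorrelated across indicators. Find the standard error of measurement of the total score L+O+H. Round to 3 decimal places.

3.663

Var(total) = 52.17 + 52.0304 = 104.2.
True-score variance = 38.7553 + 52.0304 = 90.7857, so reliability = 0.8713.
Error variance = 104.2 − 90.7857 = 13.4147; SEM = √13.4147 = 3.663.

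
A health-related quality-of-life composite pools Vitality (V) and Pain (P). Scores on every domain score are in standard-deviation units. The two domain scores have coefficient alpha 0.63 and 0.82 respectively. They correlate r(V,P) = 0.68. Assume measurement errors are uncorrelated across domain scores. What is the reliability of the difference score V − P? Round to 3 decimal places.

Var(V−P) = 1 + 1 − 2·0.68 = 2 − 1.36 = 0.64.
Because errors are independent across components, Cov(Tᵢ,Tⱼ) = Cov(Xᵢ,Xⱼ); the off-diagonal part of the true-score variance is the same as above.
True-score variance = [0.63 + 0.82] − 1.36 = 1.45 − 1.36 = 0.09.
Reliability = 0.09 / 0.64 = 0.141.

0.141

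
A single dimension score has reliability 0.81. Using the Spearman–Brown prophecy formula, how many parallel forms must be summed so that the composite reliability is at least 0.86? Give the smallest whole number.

2

k ≥ ρ*(1−ρ₁)/(ρ₁(1−ρ*)) = 0.86·0.19 / (0.81·0.14) = 1.441.
Smallest integer k = 2.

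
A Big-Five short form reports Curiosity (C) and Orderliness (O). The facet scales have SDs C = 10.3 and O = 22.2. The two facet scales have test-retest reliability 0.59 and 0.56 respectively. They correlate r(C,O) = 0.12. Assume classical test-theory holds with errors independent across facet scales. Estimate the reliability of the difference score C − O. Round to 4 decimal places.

0.5215

Var(C−O) = 10.3² + 22.2² − 2·10.3·22.2·0.12 = 598.93 − 54.8784 = 544.052.
Under uncorrelated errors the observed covariances equal the true-score covariances, so only the own-variance terms attenuate.
True-score variance = [10.3²·0.59 + 22.2²·0.56] − 54.8784 = 338.584 − 54.8784 = 283.705.
Reliability = 283.705 / 544.052 = 0.5215.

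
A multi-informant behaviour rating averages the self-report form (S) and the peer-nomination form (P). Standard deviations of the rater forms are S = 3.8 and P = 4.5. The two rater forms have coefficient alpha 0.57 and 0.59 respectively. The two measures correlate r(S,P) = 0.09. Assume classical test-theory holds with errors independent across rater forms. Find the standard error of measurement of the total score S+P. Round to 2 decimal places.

Var(total) = 34.69 + 3.078 = 37.768.
True-score variance = 20.1783 + 3.078 = 23.2563, so reliability = 0.6158.
Error variance = 37.768 − 23.2563 = 14.5117; SEM = √14.5117 = 3.81.

3.81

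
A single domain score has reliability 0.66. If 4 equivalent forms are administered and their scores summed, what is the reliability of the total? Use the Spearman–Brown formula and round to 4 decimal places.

ρ_k = kρ / (1 + (k−1)ρ) = 4·0.66 / (1 + 3·0.66) = 2.640 / 2.980 = 0.8859.

0.8859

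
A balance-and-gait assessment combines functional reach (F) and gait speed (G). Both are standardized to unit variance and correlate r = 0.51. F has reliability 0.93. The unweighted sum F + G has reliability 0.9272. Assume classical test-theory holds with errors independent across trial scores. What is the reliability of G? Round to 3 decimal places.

Var(F+G) = 2 + 2·0.51 = 3.020.
True-score variance = ρ_F + ρ_G + 2·0.51, so 0.9272 = (0.93 + ρ_G + 1.02) / 3.020.
ρ_G = 0.9272·3.020 − 0.93 − 1.02 = 0.850.

0.850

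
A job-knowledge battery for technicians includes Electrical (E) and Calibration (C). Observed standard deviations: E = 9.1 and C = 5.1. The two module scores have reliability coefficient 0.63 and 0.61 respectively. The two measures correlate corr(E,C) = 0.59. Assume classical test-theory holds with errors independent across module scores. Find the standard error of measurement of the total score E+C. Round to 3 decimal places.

6.386

Var(total) = 108.82 + 54.7638 = 163.584.
True-score variance = 68.0364 + 54.7638 = 122.8, so reliability = 0.7507.
Error variance = 163.584 − 122.8 = 40.7836; SEM = √40.7836 = 6.386.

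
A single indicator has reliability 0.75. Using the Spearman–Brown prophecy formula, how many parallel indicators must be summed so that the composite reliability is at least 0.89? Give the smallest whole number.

k ≥ ρ*(1−ρ₁)/(ρ₁(1−ρ*)) = 0.89·0.25 / (0.75·0.11) = 2.697.
Smallest integer k = 3.

3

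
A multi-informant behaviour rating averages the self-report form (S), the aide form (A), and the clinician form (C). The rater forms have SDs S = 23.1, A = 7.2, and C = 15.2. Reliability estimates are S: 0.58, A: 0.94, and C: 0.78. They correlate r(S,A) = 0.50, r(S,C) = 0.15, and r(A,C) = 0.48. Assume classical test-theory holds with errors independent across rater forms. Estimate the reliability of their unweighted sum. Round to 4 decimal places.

Var(S+A+C) = 23.1² + 7.2² + 15.2² + 2·[23.1·7.2·0.50 + 23.1·15.2·0.15 + 7.2·15.2·0.48] = 816.49 + 376.718 = 1193.21.
Because errors are independent across components, Cov(Tᵢ,Tⱼ) = Cov(Xᵢ,Xⱼ); the off-diagonal part of the true-score variance is the same as above.
True-score variance = [23.1²·0.58 + 7.2²·0.94 + 15.2²·0.78] + 376.718 = 538.435 + 376.718 = 915.153.
Reliability = 915.153 / 1193.21 = 0.7670.

0.7670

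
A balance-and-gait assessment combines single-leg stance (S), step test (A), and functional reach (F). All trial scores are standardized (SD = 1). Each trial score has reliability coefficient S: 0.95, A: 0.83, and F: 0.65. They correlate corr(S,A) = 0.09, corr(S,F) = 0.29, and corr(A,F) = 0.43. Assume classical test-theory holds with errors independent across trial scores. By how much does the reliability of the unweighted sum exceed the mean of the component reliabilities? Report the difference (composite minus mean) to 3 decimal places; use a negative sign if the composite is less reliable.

Var(sum) = 3 + 1.62 = 4.62; true-score variance = 2.43 + 1.62 = 4.05; composite reliability = 0.8766.
Mean component reliability = 0.8100.
Difference = 0.8766 − 0.8100 = 0.067.

0.067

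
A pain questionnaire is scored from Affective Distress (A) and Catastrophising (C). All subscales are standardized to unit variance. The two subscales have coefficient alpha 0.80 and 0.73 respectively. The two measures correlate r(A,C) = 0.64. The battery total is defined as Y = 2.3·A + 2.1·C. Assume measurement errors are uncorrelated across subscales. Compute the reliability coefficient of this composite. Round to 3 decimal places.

0.858

Var(Y) = 2.3² + 2.1² + 2·[4.83·0.64] = 9.7 + 6.1824 = 15.8824.
With uncorrelated errors the cross-covariances are all true-score covariance, so they carry over unchanged; only the diagonal terms shrink to ρᵢσᵢ².
True-score variance = [2.3²·0.80 + 2.1²·0.73] + 6.1824 = 7.4513 + 6.1824 = 13.6337.
Reliability = 13.6337 / 15.8824 = 0.858.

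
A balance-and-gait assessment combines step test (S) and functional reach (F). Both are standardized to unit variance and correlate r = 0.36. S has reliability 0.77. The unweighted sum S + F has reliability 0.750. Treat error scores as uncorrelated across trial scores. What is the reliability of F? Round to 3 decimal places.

0.550

Var(S+F) = 2 + 2·0.36 = 2.720.
True-score variance = ρ_S + ρ_F + 2·0.36, so 0.750 = (0.77 + ρ_F + 0.72) / 2.720.
ρ_F = 0.750·2.720 − 0.77 − 0.72 = 0.550.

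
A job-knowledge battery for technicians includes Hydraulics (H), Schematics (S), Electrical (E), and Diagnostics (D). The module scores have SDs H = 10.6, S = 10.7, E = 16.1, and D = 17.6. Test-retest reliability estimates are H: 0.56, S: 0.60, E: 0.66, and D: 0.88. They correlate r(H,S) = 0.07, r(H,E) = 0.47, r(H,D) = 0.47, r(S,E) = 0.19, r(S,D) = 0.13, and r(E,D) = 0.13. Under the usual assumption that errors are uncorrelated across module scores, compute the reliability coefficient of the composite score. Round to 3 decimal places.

0.835

Var(H+S+E+D) = 10.6² + 10.7² + 16.1² + 17.6² + 2·[10.6·10.7·0.07 + 10.6·16.1·0.47 + 10.6·17.6·0.47 + 10.7·16.1·0.19 + 10.7·17.6·0.13 + 16.1·17.6·0.13] = 795.82 + 539.765 = 1335.59.
Under uncorrelated errors the observed covariances equal the true-score covariances, so only the own-variance terms attenuate.
True-score variance = [10.6²·0.56 + 10.7²·0.60 + 16.1²·0.66 + 17.6²·0.88] + 539.765 = 575.283 + 539.765 = 1115.05.
Reliability = 1115.05 / 1335.59 = 0.835.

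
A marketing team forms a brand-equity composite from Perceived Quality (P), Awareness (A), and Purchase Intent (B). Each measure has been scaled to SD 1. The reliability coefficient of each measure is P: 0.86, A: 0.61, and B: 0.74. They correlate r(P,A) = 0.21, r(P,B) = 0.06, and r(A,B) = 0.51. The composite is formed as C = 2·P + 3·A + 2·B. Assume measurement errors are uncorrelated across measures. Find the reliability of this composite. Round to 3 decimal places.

0.804

Var(C) = 2² + 3² + 2² + 2·[6·0.21 + 4·0.06 + 6·0.51] = 17 + 9.12 = 26.12.
Because errors are independent across components, Cov(Tᵢ,Tⱼ) = Cov(Xᵢ,Xⱼ); the off-diagonal part of the true-score variance is the same as above.
True-score variance = [2²·0.86 + 3²·0.61 + 2²·0.74] + 9.12 = 11.89 + 9.12 = 21.01.
Reliability = 21.01 / 26.12 = 0.804.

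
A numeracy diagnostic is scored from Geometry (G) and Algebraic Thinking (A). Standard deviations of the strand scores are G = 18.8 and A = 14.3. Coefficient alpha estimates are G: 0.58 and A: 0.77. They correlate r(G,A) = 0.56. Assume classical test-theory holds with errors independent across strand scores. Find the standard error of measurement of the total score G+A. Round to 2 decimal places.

13.98

Var(total) = 557.93 + 301.101 = 859.031.
True-score variance = 362.452 + 301.101 = 663.553, so reliability = 0.7724.
Error variance = 859.031 − 663.553 = 195.478; SEM = √195.478 = 13.98.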